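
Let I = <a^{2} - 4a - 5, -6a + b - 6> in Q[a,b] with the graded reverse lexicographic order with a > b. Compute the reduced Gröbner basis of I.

G = {b^{2} - 36b, a - \tfrac{1}{6}b + 1}

Buchberger's algorithm terminates because the ascending chain of leading-term ideals stabilizes.

f_1 = a^{2} - 4a - 5, LT = a^{2}.
f_2 = -6a + b - 6, LT = a.

S(f_1,f_2): lcm = a^{2}. S = \tfrac{1}{6}ab - 5a - 5.
  leading term ab: subtract (-\tfrac{1}{36}b)·f_2 from \tfrac{1}{6}ab - 5a - 5 → \tfrac{1}{36}b^{2} - 5a - \tfrac{1}{6}b - 5
  leading term b^{2}: no divisor's leading term divides it; move \tfrac{1}{36}b^{2} to the remainder.
  leading term a: subtract (\tfrac{5}{6})·f_2 from -5a - \tfrac{1}{6}b - 5 → -b
  leading term b: no divisor's leading term divides it; move -b to the remainder.
  remainder \tfrac{1}{36}b^{2} - b ≠ 0; add g_3 = \tfrac{1}{36}b^{2} - b to the basis.

The other S-polynomials (S(f_1,g_3), S(f_2,g_3)) all reduce to 0 modulo the current basis, so we have a Gröbner basis.
Inter-reduce: drop elements whose leading term is divisible by another's, tail-reduce, and make monic.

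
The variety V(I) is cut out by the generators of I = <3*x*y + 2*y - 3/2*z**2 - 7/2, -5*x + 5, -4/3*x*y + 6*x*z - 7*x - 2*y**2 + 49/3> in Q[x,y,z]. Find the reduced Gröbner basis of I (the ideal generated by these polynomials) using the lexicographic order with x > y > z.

f_1 = 3*x*y + 2*y - 3/2*z**2 - 7/2, LT = x*y.
f_2 = -5*x + 5, LT = x.
f_3 = -4/3*x*y + 6*x*z - 7*x - 2*y**2 + 49/3, LT = x*y.

S(f_1,f_2): lcm = x*y. S = 5/3*y - 1/2*z**2 - 7/6.
  leading term y: no divisor's leading term divides it; move 5/3*y to the remainder.
  leading term z**2: no divisor's leading term divides it; move -1/2*z**2 to the remainder.
  leading term 1: no divisor's leading term divides it; move -7/6 to the remainder.
  remainder 5/3*y - 1/2*z**2 - 7/6 ≠ 0; add g_4 = 5/3*y - 1/2*z**2 - 7/6 to the basis.

S(f_1,f_3): lcm = x*y. S = 9/2*x*z - 21/4*x - 3/2*y**2 + 2/3*y - 1/2*z**2 + 133/12.
  leading term x*z: subtract (-9/10*z)·f_2 from 9/2*x*z - 21/4*x - 3/2*y**2 + 2/3*y - 1/2*z**2 + 133/12 → -21/4*x - 3/2*y**2 + 2/3*y - 1/2*z**2 + 9/2*z + 133/12
  leading term x: subtract (21/20)·f_2 from -21/4*x - 3/2*y**2 + 2/3*y - 1/2*z**2 + 9/2*z + 133/12 → -3/2*y**2 + 2/3*y - 1/2*z**2 + 9/2*z + 35/6
  leading term y**2: subtract (-9/10*y)·g_4 from -3/2*y**2 + 2/3*y - 1/2*z**2 + 9/2*z + 35/6 → -9/20*y*z**2 - 23/60*y - 1/2*z**2 + 9/2*z + 35/6
  leading term y*z**2: subtract (-27/100*z**2)·g_4 from -9/20*y*z**2 - 23/60*y - 1/2*z**2 + 9/2*z + 35/6 → -23/60*y - 27/200*z**4 - 163/200*z**2 + 9/2*z + 35/6
  leading term y: subtract (-23/100)·g_4 from -23/60*y - 27/200*z**4 - 163/200*z**2 + 9/2*z + 35/6 → -27/200*z**4 - 93/100*z**2 + 9/2*z + 1113/200
  leading term z**4: no divisor's leading term divides it; move -27/200*z**4 to the remainder.
  leading term z**2: no divisor's leading term divides it; move -93/100*z**2 to the remainder.
  leading term z: no divisor's leading term divides it; move 9/2*z to the remainder.
  leading term 1: no divisor's leading term divides it; move 1113/200 to the remainder.
  remainder -27/200*z**4 - 93/100*z**2 + 9/2*z + 1113/200 ≠ 0; add g_5 = -27/200*z**4 - 93/100*z**2 + 9/2*z + 1113/200 to the basis.

The other S-polynomials (S(f_2,f_3), S(f_1,g_4), S(f_2,g_4), S(f_3,g_4), S(f_1,g_5), S(f_2,g_5), S(f_3,g_5), S(g_4,g_5)) all reduce to 0 modulo the current basis, so we have a Gröbner basis.
Inter-reduce: drop elements whose leading term is divisible by another's, tail-reduce, and make monic.

G = {x - 1, y - 3/10*z**2 - 7/10, z**4 + 62/9*z**2 - 100/3*z - 371/9}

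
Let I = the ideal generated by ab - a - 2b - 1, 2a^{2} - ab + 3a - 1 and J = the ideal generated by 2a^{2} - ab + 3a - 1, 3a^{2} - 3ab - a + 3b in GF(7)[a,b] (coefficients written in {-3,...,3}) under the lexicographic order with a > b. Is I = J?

Yes, the ideals are equal.

For a fixed monomial order, each ideal has a unique reduced Gröbner basis; comparing bases decides equality.
Buchberger on the first generating set:
f_1 = ab - a - 2b - 1, LT = ab.
f_2 = 2a^{2} - ab + 3a - 1, LT = a^{2}.

S(f_1,f_2): lcm = a^{2}b. S = -a^{2} - 3ab^{2} - a - 3b.
  leading term a^{2}: subtract (3)·f_2 from -a^{2} - 3ab^{2} - a - 3b → -3ab^{2} + 3ab - 3a - 3b + 3
  leading term ab^{2}: subtract (-3b)·f_1 from -3ab^{2} + 3ab - 3a - 3b + 3 → -3a + b^{2} + b + 3
  leading term a: no divisor's leading term divides it; move -3a to the remainder.
  leading term b^{2}: no divisor's leading term divides it; move b^{2} to the remainder.
  leading term b: no divisor's leading term divides it; move b to the remainder.
  leading term 1: no divisor's leading term divides it; move 3 to the remainder.
  remainder -3a + b^{2} + b + 3 ≠ 0; add g_3 = -3a + b^{2} + b + 3 to the basis.

S(f_1,g_3): lcm = ab. S = -a - 2b^{3} - 2b^{2} - b - 1.
  leading term a: subtract (-2)·g_3 from -a - 2b^{3} - 2b^{2} - b - 1 → -2b^{3} + b - 2
  leading term b^{3}: no divisor's leading term divides it; move -2b^{3} to the remainder.
  leading term b: no divisor's leading term divides it; move b to the remainder.
  leading term 1: no divisor's leading term divides it; move -2 to the remainder.
  remainder -2b^{3} + b - 2 ≠ 0; add g_4 = -2b^{3} + b - 2 to the basis.

The other S-polynomials (S(f_2,g_3), S(f_1,g_4), S(f_2,g_4), S(g_3,g_4)) all reduce to 0 modulo the current basis, so we have a Gröbner basis.
Inter-reduce: drop elements whose leading term is divisible by another's, tail-reduce, and make monic.
Reduced Gröbner basis: {a + 2b^{2} + 2b - 1, b^{3} + 3b + 1}.

Buchberger on the second generating set:
h_1 = 2a^{2} - ab + 3a - 1, LT = a^{2}.
h_2 = 3a^{2} - 3ab - a + 3b, LT = a^{2}.

S(h_1,h_2): lcm = a^{2}. S = -3ab + 3a - b + 3.
  leading term ab: no divisor's leading term divides it; move -3ab to the remainder.
  leading term a: no divisor's leading term divides it; move 3a to the remainder.
  leading term b: no divisor's leading term divides it; move -b to the remainder.
  leading term 1: no divisor's leading term divides it; move 3 to the remainder.
  remainder -3ab + 3a - b + 3 ≠ 0; add k_3 = -3ab + 3a - b + 3 to the basis.

S(h_1,k_3): lcm = a^{2}b. S = a^{2} + 3ab^{2} + a + 3b.
  leading term a^{2}: subtract (-3)·h_1 from a^{2} + 3ab^{2} + a + 3b → 3ab^{2} - 3ab + 3a + 3b - 3
  leading term ab^{2}: subtract (-b)·k_3 from 3ab^{2} - 3ab + 3a + 3b - 3 → 3a - b^{2} - b - 3
  leading term a: no divisor's leading term divides it; move 3a to the remainder.
  leading term b^{2}: no divisor's leading term divides it; move -b^{2} to the remainder.
  leading term b: no divisor's leading term divides it; move -b to the remainder.
  leading term 1: no divisor's leading term divides it; move -3 to the remainder.
  remainder 3a - b^{2} - b - 3 ≠ 0; add k_4 = 3a - b^{2} - b - 3 to the basis.

S(k_3,k_4): lcm = ab. S = -a - 2b^{3} - 2b^{2} - b - 1.
  leading term a: subtract (2)·k_4 from -a - 2b^{3} - 2b^{2} - b - 1 → -2b^{3} + b - 2
  leading term b^{3}: no divisor's leading term divides it; move -2b^{3} to the remainder.
  leading term b: no divisor's leading term divides it; move b to the remainder.
  leading term 1: no divisor's leading term divides it; move -2 to the remainder.
  remainder -2b^{3} + b - 2 ≠ 0; add k_5 = -2b^{3} + b - 2 to the basis.

The other S-polynomials (S(h_2,k_3), S(h_1,k_4), S(h_2,k_4), S(h_1,k_5), S(h_2,k_5), S(k_3,k_5), S(k_4,k_5)) all reduce to 0 modulo the current basis, so we have a Gröbner basis.
Inter-reduce: drop elements whose leading term is divisible by another's, tail-reduce, and make monic.
Reduced Gröbner basis: {a + 2b^{2} + 2b - 1, b^{3} + 3b + 1}.

The two bases agree; hence the ideals are identical.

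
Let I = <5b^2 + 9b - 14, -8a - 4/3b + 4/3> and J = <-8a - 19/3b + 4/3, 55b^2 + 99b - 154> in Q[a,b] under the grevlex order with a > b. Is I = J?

Two ideals are equal iff their reduced Gröbner bases coincide (the reduced basis is unique for a fixed ordering).
Buchberger on the first generating set:
f_1 = 5b^2 + 9b - 14, LT = b^2.
f_2 = -8a - 4/3b + 4/3, LT = a.

The S-polynomials (S(f_1,f_2)) all reduce to 0 modulo the current basis, so we have a Gröbner basis.
Inter-reduce: drop elements whose leading term is divisible by another's, tail-reduce, and make monic.
Reduced Gröbner basis: {b^2 + 9/5b - 14/5, a + 1/6b - 1/6}.

Buchberger on the second generating set:
h_1 = -8a - 19/3b + 4/3, LT = a.
h_2 = 55b^2 + 99b - 154, LT = b^2.

The S-polynomials (S(h_1,h_2)) all reduce to 0 modulo the current basis, so we have a Gröbner basis.
Inter-reduce: drop elements whose leading term is divisible by another's, tail-reduce, and make monic.
Reduced Gröbner basis: {b^2 + 9/5b - 14/5, a + 19/24b - 1/6}.

These differ, so the ideals are not equal.

No, the ideals differ.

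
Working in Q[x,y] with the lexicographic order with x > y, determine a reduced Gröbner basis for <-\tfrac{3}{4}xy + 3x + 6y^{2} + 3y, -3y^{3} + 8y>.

G = {x + \tfrac{27}{10}y^{2} + \tfrac{14}{5}y, y^{3} - \tfrac{8}{3}y}

This is the nonlinear analogue of row-reducing a linear system.

f_1 = -\tfrac{3}{4}xy + 3x + 6y^{2} + 3y, LT = xy.
f_2 = -3y^{3} + 8y, LT = y^{3}.

S(f_1,f_2): lcm = xy^{3}. S = -4xy^{2} + \tfrac{8}{3}xy - 8y^{4} - 4y^{3}.
  leading term xy^{2}: subtract (\tfrac{16}{3}y)·f_1 from -4xy^{2} + \tfrac{8}{3}xy - 8y^{4} - 4y^{3} → -\tfrac{40}{3}xy - 8y^{4} - 36y^{3} - 16y^{2}
  leading term xy: subtract (\tfrac{160}{9})·f_1 from -\tfrac{40}{3}xy - 8y^{4} - 36y^{3} - 16y^{2} → -\tfrac{160}{3}x - 8y^{4} - 36y^{3} - \tfrac{368}{3}y^{2} - \tfrac{160}{3}y
  leading term x: no divisor's leading term divides it; move -\tfrac{160}{3}x to the remainder.
  leading term y^{4}: subtract (\tfrac{8}{3}y)·f_2 from -8y^{4} - 36y^{3} - \tfrac{368}{3}y^{2} - \tfrac{160}{3}y → -36y^{3} - 144y^{2} - \tfrac{160}{3}y
  leading term y^{3}: subtract (12)·f_2 from -36y^{3} - 144y^{2} - \tfrac{160}{3}y → -144y^{2} - \tfrac{448}{3}y
  leading term y^{2}: no divisor's leading term divides it; move -144y^{2} to the remainder.
  leading term y: no divisor's leading term divides it; move -\tfrac{448}{3}y to the remainder.
  remainder -\tfrac{160}{3}x - 144y^{2} - \tfrac{448}{3}y ≠ 0; add g_3 = -\tfrac{160}{3}x - 144y^{2} - \tfrac{448}{3}y to the basis.

The other S-polynomials (S(f_1,g_3), S(f_2,g_3)) all reduce to 0 modulo the current basis, so we have a Gröbner basis.
Inter-reduce: drop elements whose leading term is divisible by another's, tail-reduce, and make monic.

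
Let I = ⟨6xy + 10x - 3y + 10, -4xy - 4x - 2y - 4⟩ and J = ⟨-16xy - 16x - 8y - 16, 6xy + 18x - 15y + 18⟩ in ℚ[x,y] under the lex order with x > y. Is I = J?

Two ideals are equal iff their reduced Gröbner bases coincide (the reduced basis is unique for a fixed ordering).
Buchberger on the first generating set:
f_1 = 6xy + 10x - 3y + 10, LT = xy.
f_2 = -4xy - 4x - 2y - 4, LT = xy.

S(f_1,f_2): lcm = xy. S = ⅔x - y + ⅔.
  leading term x: no divisor's leading term divides it; move ⅔x to the remainder.
  leading term y: no divisor's leading term divides it; move -y to the remainder.
  leading term 1: no divisor's leading term divides it; move ⅔ to the remainder.
  remainder ⅔x - y + ⅔ ≠ 0; add g_3 = ⅔x - y + ⅔ to the basis.

S(f_1,g_3): lcm = xy. S = 5/3x + 3/2y² - 3/2y + 5/3.
  leading term x: subtract (5/2)·g_3 from 5/3x + 3/2y² - 3/2y + 5/3 → 3/2y² + y
  leading term y²: no divisor's leading term divides it; move 3/2y² to the remainder.
  leading term y: no divisor's leading term divides it; move y to the remainder.
  remainder 3/2y² + y ≠ 0; add g_4 = 3/2y² + y to the basis.

The other S-polynomials (S(f_2,g_3), S(f_1,g_4), S(f_2,g_4), S(g_3,g_4)) all reduce to 0 modulo the current basis, so we have a Gröbner basis.
Inter-reduce: drop elements whose leading term is divisible by another's, tail-reduce, and make monic.
Reduced Gröbner basis: {x - 3/2y + 1, y² + ⅔y}.

Buchberger on the second generating set:
h_1 = -16xy - 16x - 8y - 16, LT = xy.
h_2 = 6xy + 18x - 15y + 18, LT = xy.

S(h_1,h_2): lcm = xy. S = -2x + 3y - 2.
  leading term x: no divisor's leading term divides it; move -2x to the remainder.
  leading term y: no divisor's leading term divides it; move 3y to the remainder.
  leading term 1: no divisor's leading term divides it; move -2 to the remainder.
  remainder -2x + 3y - 2 ≠ 0; add k_3 = -2x + 3y - 2 to the basis.

S(h_1,k_3): lcm = xy. S = x + 3/2y² - ½y + 1.
  leading term x: subtract (-½)·k_3 from x + 3/2y² - ½y + 1 → 3/2y² + y
  leading term y²: no divisor's leading term divides it; move 3/2y² to the remainder.
  leading term y: no divisor's leading term divides it; move y to the remainder.
  remainder 3/2y² + y ≠ 0; add k_4 = 3/2y² + y to the basis.

The other S-polynomials (S(h_2,k_3), S(h_1,k_4), S(h_2,k_4), S(k_3,k_4)) all reduce to 0 modulo the current basis, so we have a Gröbner basis.
Inter-reduce: drop elements whose leading term is divisible by another's, tail-reduce, and make monic.
Reduced Gröbner basis: {x - 3/2y + 1, y² + ⅔y}.

The two bases agree; hence the ideals are identical.

Yes, the ideals are equal.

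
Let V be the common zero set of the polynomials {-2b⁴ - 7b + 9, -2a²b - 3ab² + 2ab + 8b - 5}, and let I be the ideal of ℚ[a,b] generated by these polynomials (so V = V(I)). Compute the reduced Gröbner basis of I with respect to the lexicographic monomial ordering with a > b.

f_1 = -2b⁴ - 7b + 9, LT = b⁴.
f_2 = -2a²b - 3ab² + 2ab + 8b - 5, LT = a²b.

S(f_1,f_2): lcm = a²b⁴. S = 7/2a²b - 9/2a² - 3/2ab⁵ + ab⁴ + 4b⁴ - 5/2b³.
  leading term a²b: subtract (-7/4)·f_2 from 7/2a²b - 9/2a² - 3/2ab⁵ + ab⁴ + 4b⁴ - 5/2b³ → -9/2a² - 3/2ab⁵ + ab⁴ - 21/4ab² + 7/2ab + 4b⁴ - 5/2b³ + 14b - 35/4
  leading term a²: no divisor's leading term divides it; move -9/2a² to the remainder.
  leading term ab⁵: subtract (¾ab)·f_1 from -3/2ab⁵ + ab⁴ - 21/4ab² + 7/2ab + 4b⁴ - 5/2b³ + 14b - 35/4 → ab⁴ - 13/4ab + 4b⁴ - 5/2b³ + 14b - 35/4
  leading term ab⁴: subtract (-½a)·f_1 from ab⁴ - 13/4ab + 4b⁴ - 5/2b³ + 14b - 35/4 → -27/4ab + 9/2a + 4b⁴ - 5/2b³ + 14b - 35/4
  leading term ab: no divisor's leading term divides it; move -27/4ab to the remainder.
  leading term a: no divisor's leading term divides it; move 9/2a to the remainder.
  leading term b⁴: subtract (-2)·f_1 from 4b⁴ - 5/2b³ + 14b - 35/4 → -5/2b³ + 37/4
  leading term b³: no divisor's leading term divides it; move -5/2b³ to the remainder.
  leading term 1: no divisor's leading term divides it; move 37/4 to the remainder.
  remainder -9/2a² - 27/4ab + 9/2a - 5/2b³ + 37/4 ≠ 0; add g_3 = -9/2a² - 27/4ab + 9/2a - 5/2b³ + 37/4 to the basis.

S(f_1,g_3): leading monomials are coprime, so the S-polynomial reduces to 0 (Buchberger's first criterion).
S(f_2,g_3): lcm = a²b. S = -5/9b⁴ - 35/18b + 5/2.
  leading term b⁴: subtract (5/18)·f_1 from -5/9b⁴ - 35/18b + 5/2 → 0
  remainder 0.

Every S-polynomial of the final basis reduces to 0, so we have a Gröbner basis.
Inter-reduce: drop elements whose leading term is divisible by another's, tail-reduce, and make monic.

G = {a² + 3/2ab - a + 5/9b³ - 37/18, b⁴ + 7/2b - 9/2}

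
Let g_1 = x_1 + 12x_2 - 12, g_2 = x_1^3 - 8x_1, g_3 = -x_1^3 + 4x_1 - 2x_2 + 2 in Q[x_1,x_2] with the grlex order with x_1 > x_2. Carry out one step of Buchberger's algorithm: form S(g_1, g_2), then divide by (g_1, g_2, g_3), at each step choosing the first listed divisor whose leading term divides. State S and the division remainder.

S(g_1, g_2) = 12x_1^2x_2 - 12x_1^2 + 8x_1; remainder on division = 1728x_2^3 - 5184x_2^2 + 5088x_2 - 1632.

lcm(LM(g_1), LM(g_2)) = x_1^3.
S = (lcm/LT(g_1))·g_1 − (lcm/LT(g_2))·g_2 = 12x_1^2x_2 - 12x_1^2 + 8x_1.
Reduce S modulo (g_1, g_2, g_3) in that order:
  leading term x_1^2x_2: subtract (12x_1x_2)·g_1 from 12x_1^2x_2 - 12x_1^2 + 8x_1 → -144x_1x_2^2 - 12x_1^2 + 144x_1x_2 + 8x_1
  leading term x_1x_2^2: subtract (-144x_2^2)·g_1 from -144x_1x_2^2 - 12x_1^2 + 144x_1x_2 + 8x_1 → 1728x_2^3 - 12x_1^2 + 144x_1x_2 - 1728x_2^2 + 8x_1
  leading term x_2^3: no divisor's leading term divides it; move 1728x_2^3 to the remainder.
  leading term x_1^2: subtract (-12x_1)·g_1 from -12x_1^2 + 144x_1x_2 - 1728x_2^2 + 8x_1 → 288x_1x_2 - 1728x_2^2 - 136x_1
  leading term x_1x_2: subtract (288x_2)·g_1 from 288x_1x_2 - 1728x_2^2 - 136x_1 → -5184x_2^2 - 136x_1 + 3456x_2
  leading term x_2^2: no divisor's leading term divides it; move -5184x_2^2 to the remainder.
  leading term x_1: subtract (-136)·g_1 from -136x_1 + 3456x_2 → 5088x_2 - 1632
  leading term x_2: no divisor's leading term divides it; move 5088x_2 to the remainder.
  leading term 1: no divisor's leading term divides it; move -1632 to the remainder.
The remainder 1728x_2^3 - 5184x_2^2 + 5088x_2 - 1632 is nonzero, so it would be added as the next basis element.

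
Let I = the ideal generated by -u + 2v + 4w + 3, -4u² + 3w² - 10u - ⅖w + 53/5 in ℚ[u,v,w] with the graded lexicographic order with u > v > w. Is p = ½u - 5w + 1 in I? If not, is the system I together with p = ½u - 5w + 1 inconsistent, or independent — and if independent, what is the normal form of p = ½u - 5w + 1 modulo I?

½u - 5w + 1 is independent of I; its normal form modulo I is v - 3w + 5/2.

First compute the reduced Gröbner basis of I by Buchberger's algorithm.
f_1 = -u + 2v + 4w + 3, LT = u.
f_2 = -4u² + 3w² - 10u - ⅖w + 53/5, LT = u².

S(f_1,f_2): lcm = u². S = -2uv - 4uw + ¾w² - 11/2u - 1/10w + 53/20.
  leading term uv: subtract (2v)·f_1 from -2uv - 4uw + ¾w² - 11/2u - 1/10w + 53/20 → -4uw - 4v² - 8vw + ¾w² - 11/2u - 6v - 1/10w + 53/20
  leading term uw: subtract (4w)·f_1 from -4uw - 4v² - 8vw + ¾w² - 11/2u - 6v - 1/10w + 53/20 → -4v² - 16vw - 61/4w² - 11/2u - 6v - 121/10w + 53/20
  leading term v²: no divisor's leading term divides it; move -4v² to the remainder.
  leading term vw: no divisor's leading term divides it; move -16vw to the remainder.
  leading term w²: no divisor's leading term divides it; move -61/4w² to the remainder.
  leading term u: subtract (11/2)·f_1 from -11/2u - 6v - 121/10w + 53/20 → -17v - 341/10w - 277/20
  leading term v: no divisor's leading term divides it; move -17v to the remainder.
  leading term w: no divisor's leading term divides it; move -341/10w to the remainder.
  leading term 1: no divisor's leading term divides it; move -277/20 to the remainder.
  remainder -4v² - 16vw - 61/4w² - 17v - 341/10w - 277/20 ≠ 0; add h_3 = -4v² - 16vw - 61/4w² - 17v - 341/10w - 277/20 to the basis.

The other S-polynomials (S(f_1,h_3), S(f_2,h_3)) all reduce to 0 modulo the current basis, so we have a Gröbner basis.
Inter-reduce: drop elements whose leading term is divisible by another's, tail-reduce, and make monic.
Reduced Gröbner basis: {v² + 4vw + 61/16w² + 17/4v + 341/40w + 277/80, u - 2v - 4w - 3}.
Label its elements g_1 = v² + 4vw + 61/16w² + 17/4v + 341/40w + 277/80, g_2 = u - 2v - 4w - 3.

Reduce p = ½u - 5w + 1 modulo G:
  leading term u: subtract (½)·g_2 from ½u - 5w + 1 → v - 3w + 5/2
  leading term v: no divisor's leading term divides it; move v to the remainder.
  leading term w: no divisor's leading term divides it; move -3w to the remainder.
  leading term 1: no divisor's leading term divides it; move 5/2 to the remainder.
  normal form = v - 3w + 5/2.
The normal form is nonzero, so p ∉ I. Since p minus its normal form lies in I, I + (p) = I + (r) where r = v - 3w + 5/2; decide whether this ideal is the whole ring.
Run Buchberger on G together with r (pairs among the g_i already reduce to 0 since G is a Gröbner basis):
g_1 = v² + 4vw + 61/16w² + 17/4v + 341/40w + 277/80, LT = v².
g_2 = u - 2v - 4w - 3, LT = u.
r = v - 3w + 5/2, LT = v.

S(g_1,r): lcm = v². S = 7vw + 61/16w² + 7/4v + 341/40w + 277/80.
  leading term vw: subtract (7w)·r from 7vw + 61/16w² + 7/4v + 341/40w + 277/80 → 397/16w² + 7/4v - 359/40w + 277/80
  leading term w²: no divisor's leading term divides it; move 397/16w² to the remainder.
  leading term v: subtract (7/4)·r from 7/4v - 359/40w + 277/80 → -149/40w - 73/80
  leading term w: no divisor's leading term divides it; move -149/40w to the remainder.
  leading term 1: no divisor's leading term divides it; move -73/80 to the remainder.
  remainder 397/16w² - 149/40w - 73/80 ≠ 0; add m_4 = 397/16w² - 149/40w - 73/80 to the basis.

The other S-polynomials (S(g_1,g_2), S(g_2,r), S(g_1,m_4), S(g_2,m_4), S(r,m_4)) all reduce to 0 modulo the current basis, so we have a Gröbner basis.
Inter-reduce: drop elements whose leading term is divisible by another's, tail-reduce, and make monic.
Reduced Gröbner basis: {w² - 298/1985w - 73/1985, u - 10w + 2, v - 3w + 5/2}.
The reduced Gröbner basis of I + (p) is {w² - 298/1985w - 73/1985, u - 10w + 2, v - 3w + 5/2} ≠ {1}, a proper ideal, so the enlarged system stays consistent: p is independent of I, with normal form v - 3w + 5/2.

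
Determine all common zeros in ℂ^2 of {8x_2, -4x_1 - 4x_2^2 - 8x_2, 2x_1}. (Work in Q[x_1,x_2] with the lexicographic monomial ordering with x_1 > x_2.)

{(0, 0)}

Compute a lex Gröbner basis by Buchberger's algorithm.
f_1 = 8x_2, LT = x_2.
f_2 = -4x_1 - 4x_2^2 - 8x_2, LT = x_1.
f_3 = 2x_1, LT = x_1.

The S-polynomials (S(f_1,f_2), S(f_1,f_3), S(f_2,f_3)) all reduce to 0 modulo the current basis, so we have a Gröbner basis.
Inter-reduce: drop elements whose leading term is divisible by another's, tail-reduce, and make monic.
Reduced Gröbner basis: {x_1, x_2}.

From the last basis element, x_2 = 0, so x_2 takes values in {0}. Each choice, substituted upward through the basis, yields the corresponding point(s) of the solution set.
  x_2 = 0: the earlier basis element becomes x_1 = 0, giving x_1 = 0 — point (0, 0).
Substituting each solution back into the original system confirms all equations vanish.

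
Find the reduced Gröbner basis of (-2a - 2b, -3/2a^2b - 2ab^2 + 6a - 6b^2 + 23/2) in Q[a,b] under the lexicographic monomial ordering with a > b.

G = {a + b, b^3 - 12b^2 - 12b + 23}

f_1 = -2a - 2b, LT = a.
f_2 = -3/2a^2b - 2ab^2 + 6a - 6b^2 + 23/2, LT = a^2b.

S(f_1,f_2): lcm = a^2b. S = -1/3ab^2 + 4a - 4b^2 + 23/3.
  leading term ab^2: subtract (1/6b^2)·f_1 from -1/3ab^2 + 4a - 4b^2 + 23/3 → 4a + 1/3b^3 - 4b^2 + 23/3
  leading term a: subtract (-2)·f_1 from 4a + 1/3b^3 - 4b^2 + 23/3 → 1/3b^3 - 4b^2 - 4b + 23/3
  leading term b^3: no divisor's leading term divides it; move 1/3b^3 to the remainder.
  leading term b^2: no divisor's leading term divides it; move -4b^2 to the remainder.
  leading term b: no divisor's leading term divides it; move -4b to the remainder.
  leading term 1: no divisor's leading term divides it; move 23/3 to the remainder.
  remainder 1/3b^3 - 4b^2 - 4b + 23/3 ≠ 0; add g_3 = 1/3b^3 - 4b^2 - 4b + 23/3 to the basis.

The other S-polynomials (S(f_1,g_3), S(f_2,g_3)) all reduce to 0 modulo the current basis, so we have a Gröbner basis.
Inter-reduce: drop elements whose leading term is divisible by another's, tail-reduce, and make monic.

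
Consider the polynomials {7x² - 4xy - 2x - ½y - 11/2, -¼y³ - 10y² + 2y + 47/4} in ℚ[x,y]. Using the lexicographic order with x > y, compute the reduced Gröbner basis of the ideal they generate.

f_1 = 7x² - 4xy - 2x - ½y - 11/2, LT = x².
f_2 = -¼y³ - 10y² + 2y + 47/4, LT = y³.

The S-polynomials (S(f_1,f_2)) all reduce to 0 modulo the current basis, so we have a Gröbner basis.

G = {x² - 4/7xy - 2/7x - 1/14y - 11/14, y³ + 40y² - 8y - 47}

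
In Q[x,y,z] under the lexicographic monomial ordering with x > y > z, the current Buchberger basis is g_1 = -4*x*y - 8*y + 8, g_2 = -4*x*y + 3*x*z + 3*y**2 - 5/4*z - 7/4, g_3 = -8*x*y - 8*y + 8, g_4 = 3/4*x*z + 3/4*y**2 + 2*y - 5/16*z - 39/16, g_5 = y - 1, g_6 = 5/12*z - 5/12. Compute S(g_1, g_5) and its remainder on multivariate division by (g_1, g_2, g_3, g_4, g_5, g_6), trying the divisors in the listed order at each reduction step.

S(g_1, g_5) = x + 2*y - 2; remainder on division = x.

lcm(LM(g_1), LM(g_5)) = x*y.
S = (lcm/LT(g_1))·g_1 − (lcm/LT(g_5))·g_5 = x + 2*y - 2.
Reduce S modulo (g_1, g_2, g_3, g_4, g_5, g_6) in that order:
  leading term x: no divisor's leading term divides it; move x to the remainder.
  leading term y: subtract (2)·g_5 from 2*y - 2 → 0
The remainder x is nonzero, so it would be added as the next basis element.
This is the inner loop of Buchberger's algorithm — each nonzero remainder becomes a new basis element.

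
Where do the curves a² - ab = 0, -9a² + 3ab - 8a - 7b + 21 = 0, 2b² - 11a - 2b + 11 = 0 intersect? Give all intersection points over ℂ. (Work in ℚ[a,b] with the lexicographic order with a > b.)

Compute a lex Gröbner basis by Buchberger's algorithm.
f_1 = a² - ab, LT = a².
f_2 = -9a² + 3ab - 8a - 7b + 21, LT = a².
f_3 = -11a + 2b² - 2b + 11, LT = a.

S(f_1,f_2): lcm = a². S = -⅔ab - 8/9a - 7/9b + 7/3.
  reduce S modulo (f_1, f_2, f_3):
  remainder -4/33b³ - 4/99b² - 127/99b + 13/9 ≠ 0; add h_4 = -4/33b³ - 4/99b² - 127/99b + 13/9 to the basis.

S(f_1,f_3): lcm = a². S = 2/11ab² - 13/11ab + a.
  reduce S modulo (f_1, f_2, f_3, h_4):
  remainder 343/1089b² + 3857/2178b - 413/198 ≠ 0; add h_5 = 343/1089b² + 3857/2178b - 413/198 to the basis.

S(h_4,h_5): lcm = b³. S = -1555/294b² + 10117/588b - 143/12.
  reduce S modulo (f_1, f_2, f_3, h_4, h_5):
  remainder 225423/4802b - 225423/4802 ≠ 0; add h_6 = 225423/4802b - 225423/4802 to the basis.

The other S-polynomials (S(f_2,f_3), S(f_1,h_4), S(f_2,h_4), S(f_3,h_4), S(f_1,h_5), S(f_2,h_5), S(f_3,h_5), S(f_1,h_6), S(f_2,h_6), S(f_3,h_6), S(h_4,h_6), S(h_5,h_6)) all reduce to 0 modulo the current basis, so we have a Gröbner basis.
Inter-reduce: drop elements whose leading term is divisible by another's, tail-reduce, and make monic.
Reduced Gröbner basis: {a - 1, b - 1}.

Elimination: the polynomial b - 1 lies in the elimination ideal for b, so b ∈ {1}. For each such b, the remaining basis elements (now univariate) give the rest of the solution.
  b = 1: the earlier basis element becomes a - 1 = 0, giving a = 1 — point (1, 1).
This is the nonlinear analogue of row-reducing a linear system.

{(1, 1)}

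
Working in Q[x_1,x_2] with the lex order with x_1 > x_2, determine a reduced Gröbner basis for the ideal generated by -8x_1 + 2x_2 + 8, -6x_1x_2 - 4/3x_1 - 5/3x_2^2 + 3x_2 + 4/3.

G = {x_1 - 1/4x_2 - 1, x_2^2 + 20/19x_2}

f_1 = -8x_1 + 2x_2 + 8, LT = x_1.
f_2 = -6x_1x_2 - 4/3x_1 - 5/3x_2^2 + 3x_2 + 4/3, LT = x_1x_2.

S(f_1,f_2): lcm = x_1x_2. S = -2/9x_1 - 19/36x_2^2 - 1/2x_2 + 2/9.
  leading term x_1: subtract (1/36)·f_1 from -2/9x_1 - 19/36x_2^2 - 1/2x_2 + 2/9 → -19/36x_2^2 - 5/9x_2
  leading term x_2^2: no divisor's leading term divides it; move -19/36x_2^2 to the remainder.
  leading term x_2: no divisor's leading term divides it; move -5/9x_2 to the remainder.
  remainder -19/36x_2^2 - 5/9x_2 ≠ 0; add g_3 = -19/36x_2^2 - 5/9x_2 to the basis.

The other S-polynomials (S(f_1,g_3), S(f_2,g_3)) all reduce to 0 modulo the current basis, so we have a Gröbner basis.
Inter-reduce: drop elements whose leading term is divisible by another's, tail-reduce, and make monic.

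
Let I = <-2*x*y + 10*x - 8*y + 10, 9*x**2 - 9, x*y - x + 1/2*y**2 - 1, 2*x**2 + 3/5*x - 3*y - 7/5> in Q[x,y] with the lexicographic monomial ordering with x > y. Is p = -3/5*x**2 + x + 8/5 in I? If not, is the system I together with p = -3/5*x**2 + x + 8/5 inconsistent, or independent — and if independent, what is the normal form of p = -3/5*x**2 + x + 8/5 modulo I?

First compute the reduced Gröbner basis of I by Buchberger's algorithm.
f_1 = -2*x*y + 10*x - 8*y + 10, LT = x*y.
f_2 = 9*x**2 - 9, LT = x**2.
f_3 = x*y - x + 1/2*y**2 - 1, LT = x*y.
f_4 = 2*x**2 + 3/5*x - 3*y - 7/5, LT = x**2.

S(f_1,f_2): lcm = x**2*y. S = -5*x**2 + 4*x*y - 5*x + y.
  reduce S modulo (f_1, f_2, f_3, f_4):
  remainder 15*x - 15*y + 15 ≠ 0; add h_5 = 15*x - 15*y + 15 to the basis.

S(f_1,f_3): lcm = x*y. S = -4*x - 1/2*y**2 + 4*y - 4.
  reduce S modulo (f_1, f_2, f_3, f_4, h_5):
  remainder -1/2*y**2 ≠ 0; add h_6 = -1/2*y**2 to the basis.

S(f_1,f_4): lcm = x**2*y. S = -5*x**2 + 37/10*x*y - 5*x + 3/2*y**2 + 7/10*y.
  reduce S modulo (f_1, f_2, f_3, f_4, h_5, h_6):
  remainder -3/5*y ≠ 0; add h_7 = -3/5*y to the basis.

The other S-polynomials (S(f_2,f_3), S(f_2,f_4), S(f_3,f_4), S(f_1,h_5), S(f_2,h_5), S(f_3,h_5), S(f_4,h_5), S(f_1,h_6), S(f_2,h_6), S(f_3,h_6), S(f_4,h_6), S(h_5,h_6), S(f_1,h_7), S(f_2,h_7), S(f_3,h_7), S(f_4,h_7), S(h_5,h_7), S(h_6,h_7)) all reduce to 0 modulo the current basis, so we have a Gröbner basis.
Inter-reduce: drop elements whose leading term is divisible by another's, tail-reduce, and make monic.
Reduced Gröbner basis: {x + 1, y}.
Label its elements g_1 = x + 1, g_2 = y.

Reduce p = -3/5*x**2 + x + 8/5 modulo G:
  leading term x**2: subtract (-3/5*x)·g_1 from -3/5*x**2 + x + 8/5 → 8/5*x + 8/5
  leading term x: subtract (8/5)·g_1 from 8/5*x + 8/5 → 0
  normal form = 0.
Since the normal form is 0, p ∈ I.

Ideal membership is decidable via reduction modulo a Gröbner basis.

-3/5*x**2 + x + 8/5 lies in I (it reduces to 0).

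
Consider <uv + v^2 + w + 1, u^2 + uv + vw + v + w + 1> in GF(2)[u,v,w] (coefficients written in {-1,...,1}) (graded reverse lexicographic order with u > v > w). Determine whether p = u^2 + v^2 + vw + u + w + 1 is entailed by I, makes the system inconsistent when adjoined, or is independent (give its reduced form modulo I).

First compute the reduced Gröbner basis of I by Buchberger's algorithm.
f_1 = uv + v^2 + w + 1, LT = uv.
f_2 = u^2 + uv + vw + v + w + 1, LT = u^2.

S(f_1,f_2): lcm = u^2v. S = v^2w + v^2 + uw + vw + u + v.
  reduce S modulo (f_1, f_2):
  remainder v^2w + v^2 + uw + vw + u + v ≠ 0; add h_3 = v^2w + v^2 + uw + vw + u + v to the basis.

The other S-polynomials (S(f_1,h_3), S(f_2,h_3)) all reduce to 0 modulo the current basis, so we have a Gröbner basis.
Inter-reduce: drop elements whose leading term is divisible by another's, tail-reduce, and make monic.
Reduced Gröbner basis: {v^2w + v^2 + uw + vw + u + v, u^2 + v^2 + vw + v, uv + v^2 + w + 1}.
Label its elements g_1 = v^2w + v^2 + uw + vw + u + v, g_2 = u^2 + v^2 + vw + v, g_3 = uv + v^2 + w + 1.

Reduce p = u^2 + v^2 + vw + u + w + 1 modulo G:
  leading term u^2: subtract (1)·g_2 from u^2 + v^2 + vw + u + w + 1 → u + v + w + 1
  leading term u: no divisor's leading term divides it; move u to the remainder.
  leading term v: no divisor's leading term divides it; move v to the remainder.
  leading term w: no divisor's leading term divides it; move w to the remainder.
  leading term 1: no divisor's leading term divides it; move 1 to the remainder.
  normal form = u + v + w + 1.
The normal form is nonzero, so p ∉ I. Since p minus its normal form lies in I, I + (p) = I + (r) where r = u + v + w + 1; decide whether this ideal is the whole ring.
Run Buchberger on G together with r (pairs among the g_i already reduce to 0 since G is a Gröbner basis):
g_1 = v^2w + v^2 + uw + vw + u + v, LT = v^2w.
g_2 = u^2 + v^2 + vw + v, LT = u^2.
g_3 = uv + v^2 + w + 1, LT = uv.
r = u + v + w + 1, LT = u.

S(g_2,r): lcm = u^2. S = uv + v^2 + uw + vw + u + v.
  reduce S modulo (g_1, g_2, g_3, r):
  remainder w^2 + w ≠ 0; add m_5 = w^2 + w to the basis.

S(g_3,r): lcm = uv. S = vw + v + w + 1.
  reduce S modulo (g_1, g_2, g_3, r, m_5):
  remainder vw + v + w + 1 ≠ 0; add m_6 = vw + v + w + 1 to the basis.

The other S-polynomials (S(g_1,g_2), S(g_1,g_3), S(g_1,r), S(g_2,g_3), S(g_1,m_5), S(g_2,m_5), S(g_3,m_5), S(r,m_5), S(g_1,m_6), S(g_2,m_6), S(g_3,m_6), S(r,m_6), S(m_5,m_6)) all reduce to 0 modulo the current basis, so we have a Gröbner basis.
Inter-reduce: drop elements whose leading term is divisible by another's, tail-reduce, and make monic.
Reduced Gröbner basis: {vw + v + w + 1, w^2 + w, u + v + w + 1}.
The reduced Gröbner basis of I + (p) is {vw + v + w + 1, w^2 + w, u + v + w + 1} ≠ {1}, a proper ideal, so the enlarged system stays consistent: p is independent of I, with normal form u + v + w + 1.

u^2 + v^2 + vw + u + w + 1 is independent of I; its normal form modulo I is u + v + w + 1.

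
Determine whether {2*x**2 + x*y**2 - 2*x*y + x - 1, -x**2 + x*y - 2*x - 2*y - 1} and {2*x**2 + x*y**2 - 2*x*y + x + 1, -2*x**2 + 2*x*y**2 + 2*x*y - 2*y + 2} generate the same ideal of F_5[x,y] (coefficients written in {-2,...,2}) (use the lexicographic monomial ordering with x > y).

Since reduced Gröbner bases are canonical representatives of ideals under a given ordering, it suffices to compute and compare them.
Buchberger on the first generating set:
f_1 = 2*x**2 + x*y**2 - 2*x*y + x - 1, LT = x**2.
f_2 = -x**2 + x*y - 2*x - 2*y - 1, LT = x**2.

S(f_1,f_2): lcm = x**2. S = -2*x*y**2 + x - 2*y + 1.
  reduce S modulo (f_1, f_2):
  remainder -2*x*y**2 + x - 2*y + 1 ≠ 0; add g_3 = -2*x*y**2 + x - 2*y + 1 to the basis.

S(f_1,g_3): lcm = x**2*y**2. S = -2*x**2 - 2*x*y**4 - x*y**3 - 2*x*y**2 - x*y - 2*x + 2*y**2.
  reduce S modulo (f_1, f_2, g_3):
  remainder -x*y - 2*x + 2*y**3 + 2*y**2 - y - 2 ≠ 0; add g_4 = -x*y - 2*x + 2*y**3 + 2*y**2 - y - 2 to the basis.

S(g_3,g_4): lcm = x*y**2. S = -2*x*y + 2*x + 2*y**4 + 2*y**3 - y**2 - y + 2.
  reduce S modulo (f_1, f_2, g_3, g_4):
  remainder x + 2*y**4 - 2*y**3 + y + 1 ≠ 0; add g_5 = x + 2*y**4 - 2*y**3 + y + 1 to the basis.

S(g_3,g_5): lcm = x*y**2. S = 2*x - 2*y**6 + 2*y**5 - y**3 - y**2 + y + 2.
  reduce S modulo (f_1, f_2, g_3, g_4, g_5):
  remainder -2*y**6 + 2*y**5 + y**4 - 2*y**3 - y**2 - y ≠ 0; add g_6 = -2*y**6 + 2*y**5 + y**4 - 2*y**3 - y**2 - y to the basis.

S(g_4,g_5): lcm = x*y. S = 2*x - 2*y**5 + 2*y**4 - 2*y**3 + 2*y**2 + 2.
  reduce S modulo (f_1, f_2, g_3, g_4, g_5, g_6):
  remainder -2*y**5 - 2*y**4 + 2*y**3 + 2*y**2 - 2*y ≠ 0; add g_7 = -2*y**5 - 2*y**4 + 2*y**3 + 2*y**2 - 2*y to the basis.

The other S-polynomials (S(f_2,g_3), S(f_1,g_4), S(f_2,g_4), S(f_1,g_5), S(f_2,g_5), S(f_1,g_6), S(f_2,g_6), S(g_3,g_6), S(g_4,g_6), S(g_5,g_6), S(f_1,g_7), S(f_2,g_7), S(g_3,g_7), S(g_4,g_7), S(g_5,g_7), S(g_6,g_7)) all reduce to 0 modulo the current basis, so we have a Gröbner basis.
Inter-reduce: drop elements whose leading term is divisible by another's, tail-reduce, and make monic.
Reduced Gröbner basis: {x + 2*y**4 - 2*y**3 + y + 1, y**5 + y**4 - y**3 - y**2 + y}.

Buchberger on the second generating set:
h_1 = 2*x**2 + x*y**2 - 2*x*y + x + 1, LT = x**2.
h_2 = -2*x**2 + 2*x*y**2 + 2*x*y - 2*y + 2, LT = x**2.

S(h_1,h_2): lcm = x**2. S = -x*y**2 - 2*x - y - 1.
  reduce S modulo (h_1, h_2):
  remainder -x*y**2 - 2*x - y - 1 ≠ 0; add k_3 = -x*y**2 - 2*x - y - 1 to the basis.

S(h_1,k_3): lcm = x**2*y**2. S = -2*x**2 - 2*x*y**4 - x*y**3 - 2*x*y**2 - x*y - x - 2*y**2.
  reduce S modulo (h_1, h_2, k_3):
  remainder -x*y - x + 2*y**3 + y**2 - 2*y - 2 ≠ 0; add k_4 = -x*y - x + 2*y**3 + y**2 - 2*y - 2 to the basis.

S(k_3,k_4): lcm = x*y**2. S = -x*y + 2*x + 2*y**4 + y**3 - 2*y**2 - y + 1.
  reduce S modulo (h_1, h_2, k_3, k_4):
  remainder -2*x + 2*y**4 - y**3 + 2*y**2 + y - 2 ≠ 0; add k_5 = -2*x + 2*y**4 - y**3 + 2*y**2 + y - 2 to the basis.

S(k_3,k_5): lcm = x*y**2. S = 2*x + y**6 + 2*y**5 + y**4 - 2*y**3 - y**2 + y + 1.
  reduce S modulo (h_1, h_2, k_3, k_4, k_5):
  remainder y**6 + 2*y**5 - 2*y**4 + 2*y**3 + y**2 + 2*y - 1 ≠ 0; add k_6 = y**6 + 2*y**5 - 2*y**4 + 2*y**3 + y**2 + 2*y - 1 to the basis.

S(k_4,k_5): lcm = x*y. S = x + y**5 + 2*y**4 - y**3 + 2*y**2 + y + 2.
  reduce S modulo (h_1, h_2, k_3, k_4, k_5, k_6):
  remainder y**5 - 2*y**4 + y**3 - 2*y**2 - y + 1 ≠ 0; add k_7 = y**5 - 2*y**4 + y**3 - 2*y**2 - y + 1 to the basis.

The other S-polynomials (S(h_2,k_3), S(h_1,k_4), S(h_2,k_4), S(h_1,k_5), S(h_2,k_5), S(h_1,k_6), S(h_2,k_6), S(k_3,k_6), S(k_4,k_6), S(k_5,k_6), S(h_1,k_7), S(h_2,k_7), S(k_3,k_7), S(k_4,k_7), S(k_5,k_7), S(k_6,k_7)) all reduce to 0 modulo the current basis, so we have a Gröbner basis.
Inter-reduce: drop elements whose leading term is divisible by another's, tail-reduce, and make monic.
Reduced Gröbner basis: {x - y**4 - 2*y**3 - y**2 + 2*y + 1, y**5 - 2*y**4 + y**3 - 2*y**2 - y + 1}.

The bases are distinct; the ideals are different.

No, the ideals differ.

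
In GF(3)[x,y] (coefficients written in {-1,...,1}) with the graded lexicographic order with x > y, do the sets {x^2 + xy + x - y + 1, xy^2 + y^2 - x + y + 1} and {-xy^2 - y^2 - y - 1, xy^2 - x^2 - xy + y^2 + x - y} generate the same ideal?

No, the ideals differ.

For a fixed monomial order, each ideal has a unique reduced Gröbner basis; comparing bases decides equality.
Buchberger on the first generating set:
f_1 = x^2 + xy + x - y + 1, LT = x^2.
f_2 = xy^2 + y^2 - x + y + 1, LT = xy^2.

S(f_1,f_2): lcm = x^2y^2. S = xy^3 - y^3 + x^2 - xy + y^2 - x.
  leading term xy^3: subtract (y)·f_2 from xy^3 - y^3 + x^2 - xy + y^2 - x → y^3 + x^2 - x - y
  leading term y^3: no divisor's leading term divides it; move y^3 to the remainder.
  leading term x^2: subtract (1)·f_1 from x^2 - x - y → -xy + x - 1
  leading term xy: no divisor's leading term divides it; move -xy to the remainder.
  leading term x: no divisor's leading term divides it; move x to the remainder.
  leading term 1: no divisor's leading term divides it; move -1 to the remainder.
  remainder y^3 - xy + x - 1 ≠ 0; add g_3 = y^3 - xy + x - 1 to the basis.

The other S-polynomials (S(f_1,g_3), S(f_2,g_3)) all reduce to 0 modulo the current basis, so we have a Gröbner basis.
Inter-reduce: drop elements whose leading term is divisible by another's, tail-reduce, and make monic.
Reduced Gröbner basis: {xy^2 + y^2 - x + y + 1, y^3 - xy + x - 1, x^2 + xy + x - y + 1}.

Buchberger on the second generating set:
h_1 = -xy^2 - y^2 - y - 1, LT = xy^2.
h_2 = xy^2 - x^2 - xy + y^2 + x - y, LT = xy^2.

S(h_1,h_2): lcm = xy^2. S = x^2 + xy - x - y + 1.
  leading term x^2: no divisor's leading term divides it; move x^2 to the remainder.
  leading term xy: no divisor's leading term divides it; move xy to the remainder.
  leading term x: no divisor's leading term divides it; move -x to the remainder.
  leading term y: no divisor's leading term divides it; move -y to the remainder.
  leading term 1: no divisor's leading term divides it; move 1 to the remainder.
  remainder x^2 + xy - x - y + 1 ≠ 0; add k_3 = x^2 + xy - x - y + 1 to the basis.

S(h_1,k_3): lcm = x^2y^2. S = -xy^3 - xy^2 + y^3 + xy - y^2 + x.
  leading term xy^3: subtract (y)·h_1 from -xy^3 - xy^2 + y^3 + xy - y^2 + x → -xy^2 - y^3 + xy + x + y
  leading term xy^2: subtract (1)·h_1 from -xy^2 - y^3 + xy + x + y → -y^3 + xy + y^2 + x - y + 1
  leading term y^3: no divisor's leading term divides it; move -y^3 to the remainder.
  leading term xy: no divisor's leading term divides it; move xy to the remainder.
  leading term y^2: no divisor's leading term divides it; move y^2 to the remainder.
  leading term x: no divisor's leading term divides it; move x to the remainder.
  leading term y: no divisor's leading term divides it; move -y to the remainder.
  leading term 1: no divisor's leading term divides it; move 1 to the remainder.
  remainder -y^3 + xy + y^2 + x - y + 1 ≠ 0; add k_4 = -y^3 + xy + y^2 + x - y + 1 to the basis.

The other S-polynomials (S(h_2,k_3), S(h_1,k_4), S(h_2,k_4), S(k_3,k_4)) all reduce to 0 modulo the current basis, so we have a Gröbner basis.
Inter-reduce: drop elements whose leading term is divisible by another's, tail-reduce, and make monic.
Reduced Gröbner basis: {xy^2 + y^2 + y + 1, y^3 - xy - y^2 - x + y - 1, x^2 + xy - x - y + 1}.

Since the reduced bases disagree, the two ideals are not the same.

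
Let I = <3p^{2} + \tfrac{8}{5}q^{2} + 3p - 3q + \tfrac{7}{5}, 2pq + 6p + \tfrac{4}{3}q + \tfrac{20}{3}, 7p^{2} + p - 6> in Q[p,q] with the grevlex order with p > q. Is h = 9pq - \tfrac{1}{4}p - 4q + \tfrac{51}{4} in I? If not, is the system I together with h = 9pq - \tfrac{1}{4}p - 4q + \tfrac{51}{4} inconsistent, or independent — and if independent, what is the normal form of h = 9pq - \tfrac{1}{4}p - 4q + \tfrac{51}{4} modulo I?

9pq - \tfrac{1}{4}p - 4q + \tfrac{51}{4} lies in I (it reduces to 0).

First compute the reduced Gröbner basis of I by Buchberger's algorithm.
f_1 = 3p^{2} + \tfrac{8}{5}q^{2} + 3p - 3q + \tfrac{7}{5}, LT = p^{2}.
f_2 = 2pq + 6p + \tfrac{4}{3}q + \tfrac{20}{3}, LT = pq.
f_3 = 7p^{2} + p - 6, LT = p^{2}.

S(f_1,f_2): lcm = p^{2}q. S = \tfrac{8}{15}q^{3} - 3p^{2} + \tfrac{1}{3}pq - q^{2} - \tfrac{10}{3}p + \tfrac{7}{15}q.
  leading term q^{3}: no divisor's leading term divides it; move \tfrac{8}{15}q^{3} to the remainder.
  leading term p^{2}: subtract (-1)·f_1 from -3p^{2} + \tfrac{1}{3}pq - q^{2} - \tfrac{10}{3}p + \tfrac{7}{15}q → \tfrac{1}{3}pq + \tfrac{3}{5}q^{2} - \tfrac{1}{3}p - \tfrac{38}{15}q + \tfrac{7}{5}
  leading term pq: subtract (\tfrac{1}{6})·f_2 from \tfrac{1}{3}pq + \tfrac{3}{5}q^{2} - \tfrac{1}{3}p - \tfrac{38}{15}q + \tfrac{7}{5} → \tfrac{3}{5}q^{2} - \tfrac{4}{3}p - \tfrac{124}{45}q + \tfrac{13}{45}
  leading term q^{2}: no divisor's leading term divides it; move \tfrac{3}{5}q^{2} to the remainder.
  leading term p: no divisor's leading term divides it; move -\tfrac{4}{3}p to the remainder.
  leading term q: no divisor's leading term divides it; move -\tfrac{124}{45}q to the remainder.
  leading term 1: no divisor's leading term divides it; move \tfrac{13}{45} to the remainder.
  remainder \tfrac{8}{15}q^{3} + \tfrac{3}{5}q^{2} - \tfrac{4}{3}p - \tfrac{124}{45}q + \tfrac{13}{45} ≠ 0; add k_4 = \tfrac{8}{15}q^{3} + \tfrac{3}{5}q^{2} - \tfrac{4}{3}p - \tfrac{124}{45}q + \tfrac{13}{45} to the basis.

S(f_1,f_3): lcm = p^{2}. S = \tfrac{8}{15}q^{2} + \tfrac{6}{7}p - q + \tfrac{139}{105}.
  leading term q^{2}: no divisor's leading term divides it; move \tfrac{8}{15}q^{2} to the remainder.
  leading term p: no divisor's leading term divides it; move \tfrac{6}{7}p to the remainder.
  leading term q: no divisor's leading term divides it; move -q to the remainder.
  leading term 1: no divisor's leading term divides it; move \tfrac{139}{105} to the remainder.
  remainder \tfrac{8}{15}q^{2} + \tfrac{6}{7}p - q + \tfrac{139}{105} ≠ 0; add k_5 = \tfrac{8}{15}q^{2} + \tfrac{6}{7}p - q + \tfrac{139}{105} to the basis.

S(f_2,f_3): lcm = p^{2}q. S = 3p^{2} + \tfrac{11}{21}pq + \tfrac{10}{3}p + \tfrac{6}{7}q.
  leading term p^{2}: subtract (1)·f_1 from 3p^{2} + \tfrac{11}{21}pq + \tfrac{10}{3}p + \tfrac{6}{7}q → \tfrac{11}{21}pq - \tfrac{8}{5}q^{2} + \tfrac{1}{3}p + \tfrac{27}{7}q - \tfrac{7}{5}
  leading term pq: subtract (\tfrac{11}{42})·f_2 from \tfrac{11}{21}pq - \tfrac{8}{5}q^{2} + \tfrac{1}{3}p + \tfrac{27}{7}q - \tfrac{7}{5} → -\tfrac{8}{5}q^{2} - \tfrac{26}{21}p + \tfrac{221}{63}q - \tfrac{991}{315}
  leading term q^{2}: subtract (-3)·k_5 from -\tfrac{8}{5}q^{2} - \tfrac{26}{21}p + \tfrac{221}{63}q - \tfrac{991}{315} → \tfrac{4}{3}p + \tfrac{32}{63}q + \tfrac{52}{63}
  leading term p: no divisor's leading term divides it; move \tfrac{4}{3}p to the remainder.
  leading term q: no divisor's leading term divides it; move \tfrac{32}{63}q to the remainder.
  leading term 1: no divisor's leading term divides it; move \tfrac{52}{63} to the remainder.
  remainder \tfrac{4}{3}p + \tfrac{32}{63}q + \tfrac{52}{63} ≠ 0; add k_6 = \tfrac{4}{3}p + \tfrac{32}{63}q + \tfrac{52}{63} to the basis.

S(f_2,k_5): lcm = pq^{2}. S = -\tfrac{45}{28}p^{2} + \tfrac{39}{8}pq + \tfrac{2}{3}q^{2} - \tfrac{139}{56}p + \tfrac{10}{3}q.
  leading term p^{2}: subtract (-\tfrac{15}{28})·f_1 from -\tfrac{45}{28}p^{2} + \tfrac{39}{8}pq + \tfrac{2}{3}q^{2} - \tfrac{139}{56}p + \tfrac{10}{3}q → \tfrac{39}{8}pq + \tfrac{32}{21}q^{2} - \tfrac{7}{8}p + \tfrac{145}{84}q + \tfrac{3}{4}
  leading term pq: subtract (\tfrac{39}{16})·f_2 from \tfrac{39}{8}pq + \tfrac{32}{21}q^{2} - \tfrac{7}{8}p + \tfrac{145}{84}q + \tfrac{3}{4} → \tfrac{32}{21}q^{2} - \tfrac{31}{2}p - \tfrac{32}{21}q - \tfrac{31}{2}
  leading term q^{2}: subtract (\tfrac{20}{7})·k_5 from \tfrac{32}{21}q^{2} - \tfrac{31}{2}p - \tfrac{32}{21}q - \tfrac{31}{2} → -\tfrac{1759}{98}p + \tfrac{4}{3}q - \tfrac{5669}{294}
  leading term p: subtract (-\tfrac{5277}{392})·k_6 from -\tfrac{1759}{98}p + \tfrac{4}{3}q - \tfrac{5669}{294} → \tfrac{8408}{1029}q - \tfrac{8408}{1029}
  leading term q: no divisor's leading term divides it; move \tfrac{8408}{1029}q to the remainder.
  leading term 1: no divisor's leading term divides it; move -\tfrac{8408}{1029} to the remainder.
  remainder \tfrac{8408}{1029}q - \tfrac{8408}{1029} ≠ 0; add k_7 = \tfrac{8408}{1029}q - \tfrac{8408}{1029} to the basis.

The other S-polynomials (S(f_1,k_4), S(f_2,k_4), S(f_3,k_4), S(f_1,k_5), S(f_3,k_5), S(k_4,k_5), S(f_1,k_6), S(f_2,k_6), S(f_3,k_6), S(k_4,k_6), S(k_5,k_6), S(f_1,k_7), S(f_2,k_7), S(f_3,k_7), S(k_4,k_7), S(k_5,k_7), S(k_6,k_7)) all reduce to 0 modulo the current basis, so we have a Gröbner basis.
Inter-reduce: drop elements whose leading term is divisible by another's, tail-reduce, and make monic.
Reduced Gröbner basis: {p + 1, q - 1}.
Label its elements g_1 = p + 1, g_2 = q - 1.

Reduce h = 9pq - \tfrac{1}{4}p - 4q + \tfrac{51}{4} modulo G:
  leading term pq: subtract (9q)·g_1 from 9pq - \tfrac{1}{4}p - 4q + \tfrac{51}{4} → -\tfrac{1}{4}p - 13q + \tfrac{51}{4}
  leading term p: subtract (-\tfrac{1}{4})·g_1 from -\tfrac{1}{4}p - 13q + \tfrac{51}{4} → -13q + 13
  leading term q: subtract (-13)·g_2 from -13q + 13 → 0
  normal form = 0.
Since the normal form is 0, h ∈ I.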